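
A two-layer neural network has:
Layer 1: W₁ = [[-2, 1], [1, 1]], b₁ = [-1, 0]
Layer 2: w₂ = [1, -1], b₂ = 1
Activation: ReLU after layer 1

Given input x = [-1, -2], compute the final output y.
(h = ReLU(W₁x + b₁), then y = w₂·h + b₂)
y = 1

Layer 1 pre-activation: z₁ = [-1, -3]
After ReLU: h = [0, 0]
Layer 2 output: y = 1×0 + -1×0 + 1 = 1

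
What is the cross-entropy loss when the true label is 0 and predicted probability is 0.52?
L = 0.734

L = -0·log(0.52) - 1·log(0.48) = -log(0.48) = 0.734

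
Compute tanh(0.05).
0.04996

tanh(0.05) = (e^(0.05) - e^(-0.05))/(e^(0.05) + e^(-0.05)) = 0.04996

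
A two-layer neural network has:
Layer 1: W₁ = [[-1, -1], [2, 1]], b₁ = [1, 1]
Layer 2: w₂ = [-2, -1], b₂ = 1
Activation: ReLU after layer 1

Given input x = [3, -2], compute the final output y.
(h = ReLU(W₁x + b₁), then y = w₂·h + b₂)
y = -4

Layer 1 pre-activation: z₁ = [0, 5]
After ReLU: h = [0, 5]
Layer 2 output: y = -2×0 + -1×5 + 1 = -4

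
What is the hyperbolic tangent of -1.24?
-0.8455

tanh(-1.24) = (e^(-1.24) - e^(1.24))/(e^(-1.24) + e^(1.24)) = -0.8455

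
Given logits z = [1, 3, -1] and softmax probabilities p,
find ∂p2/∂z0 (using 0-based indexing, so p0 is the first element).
∂p2/∂z0 = -0.001862

p = softmax(z) = [0.1173, 0.8668, 0.01588]
p2 = 0.01588, p0 = 0.1173

∂p2/∂z0 = -p2 × p0 = -0.01588 × 0.1173 = -0.001862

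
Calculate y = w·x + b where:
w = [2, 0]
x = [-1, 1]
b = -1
y = -3

y = (2)(-1) + (0)(1) + -1 = -3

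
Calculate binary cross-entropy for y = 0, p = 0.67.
L = 1.109

L = -0·log(0.67) - 1·log(0.33) = -log(0.33) = 1.109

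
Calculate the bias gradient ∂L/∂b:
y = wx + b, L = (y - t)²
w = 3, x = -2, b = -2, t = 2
∂L/∂b = -20

y = wx + b = (3)(-2) + -2 = -8
∂L/∂y = 2(y - t) = 2(-8 - 2) = -20
∂y/∂b = 1
∂L/∂b = ∂L/∂y · ∂y/∂b = -20 × 1 = -20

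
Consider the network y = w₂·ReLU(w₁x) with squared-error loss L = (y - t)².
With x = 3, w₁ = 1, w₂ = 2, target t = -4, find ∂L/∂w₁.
∂L/∂w₁ = 120

Forward pass:
z = w₁x = 1×3 = 3
h = ReLU(3) = 3
y = w₂h = 2×3 = 6

Backward pass:
∂L/∂y = 2(y - t) = 2(6 - -4) = 20
∂y/∂h = w₂ = 2
∂h/∂z = 1 (ReLU derivative)
∂z/∂w₁ = x = 3

∂L/∂w₁ = 20 × 2 × 1 × 3 = 120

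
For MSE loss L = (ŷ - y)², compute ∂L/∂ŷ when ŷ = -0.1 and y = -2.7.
∂L/∂ŷ = 5.2

∂L/∂ŷ = 2(ŷ - y) = 2(-0.1 - -2.7) = 2(2.6) = 5.2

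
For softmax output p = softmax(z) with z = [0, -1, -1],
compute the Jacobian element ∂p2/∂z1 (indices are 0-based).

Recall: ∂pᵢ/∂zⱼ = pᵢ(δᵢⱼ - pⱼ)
∂p2/∂z1 = -0.04492

p = softmax(z) = [0.5761, 0.2119, 0.2119]
p2 = 0.2119, p1 = 0.2119

∂p2/∂z1 = -p2 × p1 = -0.2119 × 0.2119 = -0.04492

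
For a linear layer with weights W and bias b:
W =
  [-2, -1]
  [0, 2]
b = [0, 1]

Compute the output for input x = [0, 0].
y = [0, 1]

Wx = [-2×0 + -1×0, 0×0 + 2×0]
   = [0, 0]
y = Wx + b = [0 + 0, 0 + 1] = [0, 1]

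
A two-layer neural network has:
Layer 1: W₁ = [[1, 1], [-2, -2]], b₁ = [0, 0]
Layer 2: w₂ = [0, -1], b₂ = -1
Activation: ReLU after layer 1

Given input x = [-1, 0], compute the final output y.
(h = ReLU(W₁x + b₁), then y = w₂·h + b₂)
y = -3

Layer 1 pre-activation: z₁ = [-1, 2]
After ReLU: h = [0, 2]
Layer 2 output: y = 0×0 + -1×2 + -1 = -3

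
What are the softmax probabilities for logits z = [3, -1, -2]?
p = [0.9756, 0.0179, 0.0066]

exp(z) = [20.09, 0.3679, 0.1353]
Sum = 20.59
p = [0.9756, 0.0179, 0.0066]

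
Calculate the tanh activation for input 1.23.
0.8426

tanh(1.23) = (e^(1.23) - e^(-1.23))/(e^(1.23) + e^(-1.23)) = 0.8426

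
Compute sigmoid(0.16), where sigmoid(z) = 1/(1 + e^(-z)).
0.5399

sigmoid(0.16) = 1/(1 + e^(-0.16)) = 1/(1 + 0.8521) = 0.5399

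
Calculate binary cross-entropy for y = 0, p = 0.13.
L = 0.1393

L = -0·log(0.13) - 1·log(0.87) = -log(0.87) = 0.1393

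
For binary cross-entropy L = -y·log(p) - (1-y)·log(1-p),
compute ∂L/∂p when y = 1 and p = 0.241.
∂L/∂p = -4.149

∂L/∂p = -y/p + (1-y)/(1-p) = -1/0.241 + 0 = -4.149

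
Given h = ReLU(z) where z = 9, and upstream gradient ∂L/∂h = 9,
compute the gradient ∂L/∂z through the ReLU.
∂L/∂z = 9

h = ReLU(9) = 9
Since z > 0: ∂h/∂z = 1
∂L/∂z = ∂L/∂h · ∂h/∂z = 9 × 1 = 9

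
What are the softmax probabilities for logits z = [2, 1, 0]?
p = [0.6652, 0.2447, 0.09]

exp(z) = [7.389, 2.718, 1]
Sum = 11.11
p = [0.6652, 0.2447, 0.09]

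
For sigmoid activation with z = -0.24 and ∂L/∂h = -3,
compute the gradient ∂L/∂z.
∂L/∂z = -0.7393

σ(-0.24) = 0.4403
σ'(-0.24) = σ(-0.24)(1 - σ(-0.24)) = 0.4403 × 0.5597 = 0.2464
∂L/∂z = ∂L/∂h · σ'(z) = -3 × 0.2464 = -0.7393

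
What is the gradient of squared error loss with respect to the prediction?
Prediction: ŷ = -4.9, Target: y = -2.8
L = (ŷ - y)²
∂L/∂ŷ = -4.2

∂L/∂ŷ = 2(ŷ - y) = 2(-4.9 - -2.8) = 2(-2.1) = -4.2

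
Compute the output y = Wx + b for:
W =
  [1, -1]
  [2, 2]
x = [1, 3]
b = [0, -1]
y = [-2, 7]

Wx = [1×1 + -1×3, 2×1 + 2×3]
   = [-2, 8]
y = Wx + b = [-2 + 0, 8 + -1] = [-2, 7]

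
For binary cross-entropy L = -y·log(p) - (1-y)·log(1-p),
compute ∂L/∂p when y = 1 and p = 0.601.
∂L/∂p = -1.664

∂L/∂p = -y/p + (1-y)/(1-p) = -1/0.601 + 0 = -1.664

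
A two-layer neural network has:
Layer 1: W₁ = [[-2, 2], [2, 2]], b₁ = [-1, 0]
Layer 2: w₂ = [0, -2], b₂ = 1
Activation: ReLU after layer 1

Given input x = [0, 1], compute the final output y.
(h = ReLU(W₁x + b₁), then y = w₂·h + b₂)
y = -3

Layer 1 pre-activation: z₁ = [1, 2]
After ReLU: h = [1, 2]
Layer 2 output: y = 0×1 + -2×2 + 1 = -3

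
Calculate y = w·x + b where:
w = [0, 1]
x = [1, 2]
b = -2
y = 0

y = (0)(1) + (1)(2) + -2 = 0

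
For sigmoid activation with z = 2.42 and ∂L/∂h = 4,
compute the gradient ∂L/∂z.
∂L/∂z = 0.3

σ(2.42) = 0.9183
σ'(2.42) = σ(2.42)(1 - σ(2.42)) = 0.9183 × 0.08166 = 0.07499
∂L/∂z = ∂L/∂h · σ'(z) = 4 × 0.07499 = 0.3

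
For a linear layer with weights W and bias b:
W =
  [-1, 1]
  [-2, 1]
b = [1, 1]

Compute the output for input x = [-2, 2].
y = [5, 7]

Wx = [-1×-2 + 1×2, -2×-2 + 1×2]
   = [4, 6]
y = Wx + b = [4 + 1, 6 + 1] = [5, 7]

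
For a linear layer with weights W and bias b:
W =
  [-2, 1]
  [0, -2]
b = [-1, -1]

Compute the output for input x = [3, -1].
y = [-8, 1]

Wx = [-2×3 + 1×-1, 0×3 + -2×-1]
   = [-7, 2]
y = Wx + b = [-7 + -1, 2 + -1] = [-8, 1]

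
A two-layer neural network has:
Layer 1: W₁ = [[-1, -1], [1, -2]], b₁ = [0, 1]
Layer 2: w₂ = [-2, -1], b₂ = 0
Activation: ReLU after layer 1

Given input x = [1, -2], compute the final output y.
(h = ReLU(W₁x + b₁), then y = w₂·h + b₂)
y = -8

Layer 1 pre-activation: z₁ = [1, 6]
After ReLU: h = [1, 6]
Layer 2 output: y = -2×1 + -1×6 + 0 = -8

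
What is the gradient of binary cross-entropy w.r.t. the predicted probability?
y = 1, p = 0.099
∂L/∂p = -10.1

∂L/∂p = -y/p + (1-y)/(1-p) = -1/0.099 + 0 = -10.1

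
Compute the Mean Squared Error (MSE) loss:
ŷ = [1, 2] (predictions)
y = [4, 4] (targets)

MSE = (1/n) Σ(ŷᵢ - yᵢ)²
MSE = 6.5

MSE = (1/2)((1-4)² + (2-4)²) = (1/2)(9 + 4) = 6.5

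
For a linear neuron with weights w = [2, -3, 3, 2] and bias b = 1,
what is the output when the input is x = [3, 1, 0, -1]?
y = 2

y = (2)(3) + (-3)(1) + (3)(0) + (2)(-1) + 1 = 2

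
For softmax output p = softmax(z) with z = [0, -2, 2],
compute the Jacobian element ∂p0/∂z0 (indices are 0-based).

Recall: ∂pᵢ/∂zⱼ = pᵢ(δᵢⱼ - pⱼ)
∂p0/∂z0 = 0.1035

p = softmax(z) = [0.1173, 0.01588, 0.8668]
p0 = 0.1173

∂p0/∂z0 = p0(1 - p0) = 0.1173 × (1 - 0.1173) = 0.1035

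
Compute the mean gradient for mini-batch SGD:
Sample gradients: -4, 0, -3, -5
Average gradient = -3

Average = (1/4)(-4 + 0 + -3 + -5) = -12/4 = -3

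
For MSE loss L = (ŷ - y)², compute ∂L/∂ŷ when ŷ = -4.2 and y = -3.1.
∂L/∂ŷ = -2.2

∂L/∂ŷ = 2(ŷ - y) = 2(-4.2 - -3.1) = 2(-1.1) = -2.2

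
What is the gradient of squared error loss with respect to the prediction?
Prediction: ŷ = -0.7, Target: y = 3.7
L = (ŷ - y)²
∂L/∂ŷ = -8.8

∂L/∂ŷ = 2(ŷ - y) = 2(-0.7 - 3.7) = 2(-4.4) = -8.8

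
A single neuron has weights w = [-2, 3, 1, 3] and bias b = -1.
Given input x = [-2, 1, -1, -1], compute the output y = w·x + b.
y = 2

y = (-2)(-2) + (3)(1) + (1)(-1) + (3)(-1) + -1 = 2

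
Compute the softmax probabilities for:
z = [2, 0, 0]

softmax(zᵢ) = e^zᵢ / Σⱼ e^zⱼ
p = [0.787, 0.1065, 0.1065]

exp(z) = [7.389, 1, 1]
Sum = 9.389
p = [0.787, 0.1065, 0.1065]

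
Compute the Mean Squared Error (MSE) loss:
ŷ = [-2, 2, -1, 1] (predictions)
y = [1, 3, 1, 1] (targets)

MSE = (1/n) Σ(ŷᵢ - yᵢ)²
MSE = 3.5

MSE = (1/4)((-2-1)² + (2-3)² + (-1-1)² + (1-1)²) = (1/4)(9 + 1 + 4 + 0) = 3.5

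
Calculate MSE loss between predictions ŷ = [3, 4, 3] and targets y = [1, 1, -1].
MSE = 9.667

MSE = (1/3)((3-1)² + (4-1)² + (3--1)²) = (1/3)(4 + 9 + 16) = 9.667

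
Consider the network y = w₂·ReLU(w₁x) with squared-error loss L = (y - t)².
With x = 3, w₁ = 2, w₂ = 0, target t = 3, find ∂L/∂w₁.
∂L/∂w₁ = 0

Forward pass:
z = w₁x = 2×3 = 6
h = ReLU(6) = 6
y = w₂h = 0×6 = 0

Backward pass:
∂L/∂y = 2(y - t) = 2(0 - 3) = -6
∂y/∂h = w₂ = 0
∂h/∂z = 1 (ReLU derivative)
∂z/∂w₁ = x = 3

∂L/∂w₁ = -6 × 0 × 1 × 3 = 0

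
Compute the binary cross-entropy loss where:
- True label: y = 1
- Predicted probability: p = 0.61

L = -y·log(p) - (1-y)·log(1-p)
L = 0.4943

L = -1·log(0.61) - 0·log(0.39) = -log(0.61) = 0.4943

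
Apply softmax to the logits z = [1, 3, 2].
p = [0.09, 0.6652, 0.2447]

exp(z) = [2.718, 20.09, 7.389]
Sum = 30.19
p = [0.09, 0.6652, 0.2447]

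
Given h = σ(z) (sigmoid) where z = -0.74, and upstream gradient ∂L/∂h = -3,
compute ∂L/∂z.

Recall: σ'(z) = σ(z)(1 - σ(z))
∂L/∂z = -0.656

σ(-0.74) = 0.323
σ'(-0.74) = σ(-0.74)(1 - σ(-0.74)) = 0.323 × 0.677 = 0.2187
∂L/∂z = ∂L/∂h · σ'(z) = -3 × 0.2187 = -0.656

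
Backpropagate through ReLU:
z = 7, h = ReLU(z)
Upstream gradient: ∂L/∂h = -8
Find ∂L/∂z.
∂L/∂z = -8

h = ReLU(7) = 7
Since z > 0: ∂h/∂z = 1
∂L/∂z = ∂L/∂h · ∂h/∂z = -8 × 1 = -8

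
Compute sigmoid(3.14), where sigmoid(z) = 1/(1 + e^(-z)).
0.9585

sigmoid(3.14) = 1/(1 + e^(-3.14)) = 1/(1 + 0.04328) = 0.9585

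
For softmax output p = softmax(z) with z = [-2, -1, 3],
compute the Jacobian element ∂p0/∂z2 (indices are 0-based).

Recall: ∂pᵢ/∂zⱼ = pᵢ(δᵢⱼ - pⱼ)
∂p0/∂z2 = -0.006413

p = softmax(z) = [0.006573, 0.01787, 0.9756]
p0 = 0.006573, p2 = 0.9756

∂p0/∂z2 = -p0 × p2 = -0.006573 × 0.9756 = -0.006413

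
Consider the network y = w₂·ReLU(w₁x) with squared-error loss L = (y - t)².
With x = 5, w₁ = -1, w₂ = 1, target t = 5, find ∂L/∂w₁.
∂L/∂w₁ = 0

Forward pass:
z = w₁x = -1×5 = -5
h = ReLU(-5) = 0
y = w₂h = 1×0 = 0

Backward pass:
∂L/∂y = 2(y - t) = 2(0 - 5) = -10
∂y/∂h = w₂ = 1
∂h/∂z = 0 (ReLU derivative)
∂z/∂w₁ = x = 5

∂L/∂w₁ = -10 × 1 × 0 × 5 = 0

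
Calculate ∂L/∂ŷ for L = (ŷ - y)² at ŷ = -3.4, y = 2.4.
∂L/∂ŷ = -11.6

∂L/∂ŷ = 2(ŷ - y) = 2(-3.4 - 2.4) = 2(-5.8) = -11.6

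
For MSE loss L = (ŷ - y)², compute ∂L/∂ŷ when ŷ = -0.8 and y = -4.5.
∂L/∂ŷ = 7.4

∂L/∂ŷ = 2(ŷ - y) = 2(-0.8 - -4.5) = 2(3.7) = 7.4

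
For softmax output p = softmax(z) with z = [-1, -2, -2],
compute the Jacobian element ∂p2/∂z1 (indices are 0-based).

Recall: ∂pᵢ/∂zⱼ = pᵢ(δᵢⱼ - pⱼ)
∂p2/∂z1 = -0.04492

p = softmax(z) = [0.5761, 0.2119, 0.2119]
p2 = 0.2119, p1 = 0.2119

∂p2/∂z1 = -p2 × p1 = -0.2119 × 0.2119 = -0.04492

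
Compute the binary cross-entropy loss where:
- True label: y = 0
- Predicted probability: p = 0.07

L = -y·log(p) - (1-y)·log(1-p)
L = 0.07257

L = -0·log(0.07) - 1·log(0.93) = -log(0.93) = 0.07257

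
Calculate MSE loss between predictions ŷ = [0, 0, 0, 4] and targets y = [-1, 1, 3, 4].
MSE = 2.75

MSE = (1/4)((0--1)² + (0-1)² + (0-3)² + (4-4)²) = (1/4)(1 + 1 + 9 + 0) = 2.75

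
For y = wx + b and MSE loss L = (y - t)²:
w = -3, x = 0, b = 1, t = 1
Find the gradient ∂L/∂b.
∂L/∂b = 0

y = wx + b = (-3)(0) + 1 = 1
∂L/∂y = 2(y - t) = 2(1 - 1) = 0
∂y/∂b = 1
∂L/∂b = ∂L/∂y · ∂y/∂b = 0 × 1 = 0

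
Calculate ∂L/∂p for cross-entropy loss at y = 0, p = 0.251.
∂L/∂p = 1.335

∂L/∂p = -y/p + (1-y)/(1-p) = 0 + 1/0.749 = 1.335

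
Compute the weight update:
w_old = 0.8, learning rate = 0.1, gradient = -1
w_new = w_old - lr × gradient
w_new = 0.9

w_new = w - η·∂L/∂w = 0.8 - 0.1×(-1) = 0.8 - (-0.1) = 0.9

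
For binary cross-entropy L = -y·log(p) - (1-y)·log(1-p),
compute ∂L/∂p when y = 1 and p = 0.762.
∂L/∂p = -1.312

∂L/∂p = -y/p + (1-y)/(1-p) = -1/0.762 + 0 = -1.312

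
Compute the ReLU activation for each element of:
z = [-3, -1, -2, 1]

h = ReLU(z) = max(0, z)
h = [0, 0, 0, 1]

ReLU applied element-wise: max(0,-3)=0, max(0,-1)=0, max(0,-2)=0, max(0,1)=1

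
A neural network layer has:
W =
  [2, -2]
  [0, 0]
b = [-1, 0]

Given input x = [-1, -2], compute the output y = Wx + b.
y = [1, 0]

Wx = [2×-1 + -2×-2, 0×-1 + 0×-2]
   = [2, 0]
y = Wx + b = [2 + -1, 0 + 0] = [1, 0]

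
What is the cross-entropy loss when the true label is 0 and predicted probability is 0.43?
L = 0.5621

L = -0·log(0.43) - 1·log(0.57) = -log(0.57) = 0.5621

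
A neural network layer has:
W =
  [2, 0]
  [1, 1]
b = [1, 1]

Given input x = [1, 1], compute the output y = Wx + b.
y = [3, 3]

Wx = [2×1 + 0×1, 1×1 + 1×1]
   = [2, 2]
y = Wx + b = [2 + 1, 2 + 1] = [3, 3]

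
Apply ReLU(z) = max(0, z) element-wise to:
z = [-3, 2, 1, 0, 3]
h = [0, 2, 1, 0, 3]

ReLU applied element-wise: max(0,-3)=0, max(0,2)=2, max(0,1)=1, max(0,0)=0, max(0,3)=3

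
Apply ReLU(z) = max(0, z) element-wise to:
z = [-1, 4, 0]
h = [0, 4, 0]

ReLU applied element-wise: max(0,-1)=0, max(0,4)=4, max(0,0)=0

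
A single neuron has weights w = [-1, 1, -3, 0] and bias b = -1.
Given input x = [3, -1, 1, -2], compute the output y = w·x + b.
y = -8

y = (-1)(3) + (1)(-1) + (-3)(1) + (0)(-2) + -1 = -8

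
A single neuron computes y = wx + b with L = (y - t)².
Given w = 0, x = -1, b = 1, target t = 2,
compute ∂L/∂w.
∂L/∂w = 2

y = wx + b = (0)(-1) + 1 = 1
∂L/∂y = 2(y - t) = 2(1 - 2) = -2
∂y/∂w = x = -1
∂L/∂w = ∂L/∂y · ∂y/∂w = -2 × -1 = 2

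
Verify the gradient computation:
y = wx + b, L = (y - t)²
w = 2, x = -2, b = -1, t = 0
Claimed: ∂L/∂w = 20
Correct

y = (2)(-2) + -1 = -5
∂L/∂y = 2(y - t) = 2(-5 - 0) = -10
∂y/∂w = x = -2
∂L/∂w = -10 × -2 = 20

Claimed value: 20
Correct: The correct gradient is 20.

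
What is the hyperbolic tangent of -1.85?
-0.9517

tanh(-1.85) = (e^(-1.85) - e^(1.85))/(e^(-1.85) + e^(1.85)) = -0.9517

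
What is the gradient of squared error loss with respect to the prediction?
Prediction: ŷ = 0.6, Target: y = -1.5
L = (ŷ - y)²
∂L/∂ŷ = 4.2

∂L/∂ŷ = 2(ŷ - y) = 2(0.6 - -1.5) = 2(2.1) = 4.2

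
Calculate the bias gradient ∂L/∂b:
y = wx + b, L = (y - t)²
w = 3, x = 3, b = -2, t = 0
∂L/∂b = 14

y = wx + b = (3)(3) + -2 = 7
∂L/∂y = 2(y - t) = 2(7 - 0) = 14
∂y/∂b = 1
∂L/∂b = ∂L/∂y · ∂y/∂b = 14 × 1 = 14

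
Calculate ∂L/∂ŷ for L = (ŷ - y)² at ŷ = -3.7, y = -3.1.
∂L/∂ŷ = -1.2

∂L/∂ŷ = 2(ŷ - y) = 2(-3.7 - -3.1) = 2(-0.6) = -1.2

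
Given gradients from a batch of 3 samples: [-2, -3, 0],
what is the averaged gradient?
Average gradient = -1.667

Average = (1/3)(-2 + -3 + 0) = -5/3 = -1.667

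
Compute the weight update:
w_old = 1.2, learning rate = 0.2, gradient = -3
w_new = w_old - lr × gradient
w_new = 1.8

w_new = w - η·∂L/∂w = 1.2 - 0.2×(-3) = 1.2 - (-0.6) = 1.8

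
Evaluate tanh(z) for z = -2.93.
-0.9943

tanh(-2.93) = (e^(-2.93) - e^(2.93))/(e^(-2.93) + e^(2.93)) = -0.9943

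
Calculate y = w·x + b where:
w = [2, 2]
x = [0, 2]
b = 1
y = 5

y = (2)(0) + (2)(2) + 1 = 5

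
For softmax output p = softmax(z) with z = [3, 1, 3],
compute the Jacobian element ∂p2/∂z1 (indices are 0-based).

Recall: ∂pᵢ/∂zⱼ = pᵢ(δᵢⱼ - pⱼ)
∂p2/∂z1 = -0.02968

p = softmax(z) = [0.4683, 0.06338, 0.4683]
p2 = 0.4683, p1 = 0.06338

∂p2/∂z1 = -p2 × p1 = -0.4683 × 0.06338 = -0.02968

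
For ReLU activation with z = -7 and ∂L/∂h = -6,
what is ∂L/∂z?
∂L/∂z = 0

h = ReLU(-7) = 0
Since z < 0: ∂h/∂z = 0
∂L/∂z = ∂L/∂h · ∂h/∂z = -6 × 0 = 0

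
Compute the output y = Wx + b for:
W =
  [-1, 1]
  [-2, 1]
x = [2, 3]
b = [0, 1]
y = [1, 0]

Wx = [-1×2 + 1×3, -2×2 + 1×3]
   = [1, -1]
y = Wx + b = [1 + 0, -1 + 1] = [1, 0]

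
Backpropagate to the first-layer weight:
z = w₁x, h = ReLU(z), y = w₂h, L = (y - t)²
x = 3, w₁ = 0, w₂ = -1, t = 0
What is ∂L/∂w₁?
∂L/∂w₁ = 0

Forward pass:
z = w₁x = 0×3 = 0
h = ReLU(0) = 0
y = w₂h = -1×0 = 0

Backward pass:
∂L/∂y = 2(y - t) = 2(0 - 0) = 0
∂y/∂h = w₂ = -1
∂h/∂z = 0 (ReLU derivative)
∂z/∂w₁ = x = 3

∂L/∂w₁ = 0 × -1 × 0 × 3 = 0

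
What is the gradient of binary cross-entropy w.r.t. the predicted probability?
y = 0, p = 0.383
∂L/∂p = 1.621

∂L/∂p = -y/p + (1-y)/(1-p) = 0 + 1/0.617 = 1.621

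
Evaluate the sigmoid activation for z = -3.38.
0.03293

sigmoid(-3.38) = 1/(1 + e^(3.38)) = 1/(1 + 29.37) = 0.03293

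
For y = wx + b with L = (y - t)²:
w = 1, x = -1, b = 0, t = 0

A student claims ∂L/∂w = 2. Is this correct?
Correct

y = (1)(-1) + 0 = -1
∂L/∂y = 2(y - t) = 2(-1 - 0) = -2
∂y/∂w = x = -1
∂L/∂w = -2 × -1 = 2

Claimed value: 2
Correct: The correct gradient is 2.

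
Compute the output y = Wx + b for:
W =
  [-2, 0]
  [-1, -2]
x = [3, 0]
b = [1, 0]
y = [-5, -3]

Wx = [-2×3 + 0×0, -1×3 + -2×0]
   = [-6, -3]
y = Wx + b = [-6 + 1, -3 + 0] = [-5, -3]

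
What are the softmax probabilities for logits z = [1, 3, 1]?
p = [0.1065, 0.787, 0.1065]

exp(z) = [2.718, 20.09, 2.718]
Sum = 25.52
p = [0.1065, 0.787, 0.1065]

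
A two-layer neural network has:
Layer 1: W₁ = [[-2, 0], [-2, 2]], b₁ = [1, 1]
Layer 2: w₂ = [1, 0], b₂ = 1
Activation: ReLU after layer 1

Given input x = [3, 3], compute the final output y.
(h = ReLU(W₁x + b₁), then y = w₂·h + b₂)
y = 1

Layer 1 pre-activation: z₁ = [-5, 1]
After ReLU: h = [0, 1]
Layer 2 output: y = 1×0 + 0×1 + 1 = 1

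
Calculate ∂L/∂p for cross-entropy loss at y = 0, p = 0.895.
∂L/∂p = 9.524

∂L/∂p = -y/p + (1-y)/(1-p) = 0 + 1/0.105 = 9.524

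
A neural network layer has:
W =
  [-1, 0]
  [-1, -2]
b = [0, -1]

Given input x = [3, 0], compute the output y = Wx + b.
y = [-3, -4]

Wx = [-1×3 + 0×0, -1×3 + -2×0]
   = [-3, -3]
y = Wx + b = [-3 + 0, -3 + -1] = [-3, -4]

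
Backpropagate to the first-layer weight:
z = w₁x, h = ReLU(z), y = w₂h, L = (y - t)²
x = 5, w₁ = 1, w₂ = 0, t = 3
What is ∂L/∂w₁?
∂L/∂w₁ = 0

Forward pass:
z = w₁x = 1×5 = 5
h = ReLU(5) = 5
y = w₂h = 0×5 = 0

Backward pass:
∂L/∂y = 2(y - t) = 2(0 - 3) = -6
∂y/∂h = w₂ = 0
∂h/∂z = 1 (ReLU derivative)
∂z/∂w₁ = x = 5

∂L/∂w₁ = -6 × 0 × 1 × 5 = 0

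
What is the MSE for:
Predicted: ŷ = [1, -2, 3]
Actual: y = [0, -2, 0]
MSE = 3.333

MSE = (1/3)((1-0)² + (-2--2)² + (3-0)²) = (1/3)(1 + 0 + 9) = 3.333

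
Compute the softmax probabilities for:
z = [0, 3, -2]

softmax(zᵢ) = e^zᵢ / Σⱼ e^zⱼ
p = [0.0471, 0.9465, 0.0064]

exp(z) = [1, 20.09, 0.1353]
Sum = 21.22
p = [0.0471, 0.9465, 0.0064]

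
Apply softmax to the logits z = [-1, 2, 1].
p = [0.0351, 0.7054, 0.2595]

exp(z) = [0.3679, 7.389, 2.718]
Sum = 10.48
p = [0.0351, 0.7054, 0.2595]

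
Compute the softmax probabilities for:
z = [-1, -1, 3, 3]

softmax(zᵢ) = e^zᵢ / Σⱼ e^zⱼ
p = [0.009, 0.009, 0.491, 0.491]

exp(z) = [0.3679, 0.3679, 20.09, 20.09]
Sum = 40.91
p = [0.009, 0.009, 0.491, 0.491]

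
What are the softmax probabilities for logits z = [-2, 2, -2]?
p = [0.0177, 0.9647, 0.0177]

exp(z) = [0.1353, 7.389, 0.1353]
Sum = 7.66
p = [0.0177, 0.9647, 0.0177]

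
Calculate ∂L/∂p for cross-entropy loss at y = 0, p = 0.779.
∂L/∂p = 4.525

∂L/∂p = -y/p + (1-y)/(1-p) = 0 + 1/0.221 = 4.525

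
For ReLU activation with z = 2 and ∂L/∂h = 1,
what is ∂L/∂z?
∂L/∂z = 1

h = ReLU(2) = 2
Since z > 0: ∂h/∂z = 1
∂L/∂z = ∂L/∂h · ∂h/∂z = 1 × 1 = 1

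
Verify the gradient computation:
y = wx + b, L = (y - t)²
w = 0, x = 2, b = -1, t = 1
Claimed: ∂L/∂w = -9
Incorrect

y = (0)(2) + -1 = -1
∂L/∂y = 2(y - t) = 2(-1 - 1) = -4
∂y/∂w = x = 2
∂L/∂w = -4 × 2 = -8

Claimed value: -9
Incorrect: The correct gradient is -8.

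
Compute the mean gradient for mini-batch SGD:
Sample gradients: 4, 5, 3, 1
Average gradient = 3.25

Average = (1/4)(4 + 5 + 3 + 1) = 13/4 = 3.25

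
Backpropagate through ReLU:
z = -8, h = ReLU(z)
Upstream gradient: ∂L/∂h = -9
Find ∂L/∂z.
∂L/∂z = 0

h = ReLU(-8) = 0
Since z < 0: ∂h/∂z = 0
∂L/∂z = ∂L/∂h · ∂h/∂z = -9 × 0 = 0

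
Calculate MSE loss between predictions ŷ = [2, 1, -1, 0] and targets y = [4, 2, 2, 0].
MSE = 3.5

MSE = (1/4)((2-4)² + (1-2)² + (-1-2)² + (0-0)²) = (1/4)(4 + 1 + 9 + 0) = 3.5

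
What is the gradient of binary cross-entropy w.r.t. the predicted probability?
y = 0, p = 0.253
∂L/∂p = 1.339

∂L/∂p = -y/p + (1-y)/(1-p) = 0 + 1/0.747 = 1.339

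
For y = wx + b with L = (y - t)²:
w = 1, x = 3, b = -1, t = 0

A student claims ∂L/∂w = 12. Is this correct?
Correct

y = (1)(3) + -1 = 2
∂L/∂y = 2(y - t) = 2(2 - 0) = 4
∂y/∂w = x = 3
∂L/∂w = 4 × 3 = 12

Claimed value: 12
Correct: The correct gradient is 12.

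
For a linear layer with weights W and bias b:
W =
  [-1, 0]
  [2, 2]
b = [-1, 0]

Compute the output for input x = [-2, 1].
y = [1, -2]

Wx = [-1×-2 + 0×1, 2×-2 + 2×1]
   = [2, -2]
y = Wx + b = [2 + -1, -2 + 0] = [1, -2]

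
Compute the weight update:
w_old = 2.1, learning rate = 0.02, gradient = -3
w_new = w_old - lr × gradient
w_new = 2.16

w_new = w - η·∂L/∂w = 2.1 - 0.02×(-3) = 2.1 - (-0.06) = 2.16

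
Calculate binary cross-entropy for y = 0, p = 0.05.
L = 0.05129

L = -0·log(0.05) - 1·log(0.95) = -log(0.95) = 0.05129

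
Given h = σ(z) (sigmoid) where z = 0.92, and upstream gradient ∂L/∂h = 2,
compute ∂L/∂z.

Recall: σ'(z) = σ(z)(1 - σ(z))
∂L/∂z = 0.4075

σ(0.92) = 0.715
σ'(0.92) = σ(0.92)(1 - σ(0.92)) = 0.715 × 0.285 = 0.2038
∂L/∂z = ∂L/∂h · σ'(z) = 2 × 0.2038 = 0.4075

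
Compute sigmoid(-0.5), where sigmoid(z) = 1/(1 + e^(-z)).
0.3775

sigmoid(-0.5) = 1/(1 + e^(0.5)) = 1/(1 + 1.649) = 0.3775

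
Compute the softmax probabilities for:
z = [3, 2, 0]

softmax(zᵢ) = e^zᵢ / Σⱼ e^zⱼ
p = [0.7054, 0.2595, 0.0351]

exp(z) = [20.09, 7.389, 1]
Sum = 28.47
p = [0.7054, 0.2595, 0.0351]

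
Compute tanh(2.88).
0.9937

tanh(2.88) = (e^(2.88) - e^(-2.88))/(e^(2.88) + e^(-2.88)) = 0.9937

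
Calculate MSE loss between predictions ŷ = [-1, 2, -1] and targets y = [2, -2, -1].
MSE = 8.333

MSE = (1/3)((-1-2)² + (2--2)² + (-1--1)²) = (1/3)(9 + 16 + 0) = 8.333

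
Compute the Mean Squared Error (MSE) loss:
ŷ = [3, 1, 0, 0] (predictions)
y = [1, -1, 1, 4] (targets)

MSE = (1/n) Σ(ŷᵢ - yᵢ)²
MSE = 6.25

MSE = (1/4)((3-1)² + (1--1)² + (0-1)² + (0-4)²) = (1/4)(4 + 4 + 1 + 16) = 6.25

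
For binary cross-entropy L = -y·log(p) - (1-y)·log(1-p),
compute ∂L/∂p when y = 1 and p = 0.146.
∂L/∂p = -6.849

∂L/∂p = -y/p + (1-y)/(1-p) = -1/0.146 + 0 = -6.849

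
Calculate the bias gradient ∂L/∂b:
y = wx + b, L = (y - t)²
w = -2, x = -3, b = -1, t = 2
∂L/∂b = 6

y = wx + b = (-2)(-3) + -1 = 5
∂L/∂y = 2(y - t) = 2(5 - 2) = 6
∂y/∂b = 1
∂L/∂b = ∂L/∂y · ∂y/∂b = 6 × 1 = 6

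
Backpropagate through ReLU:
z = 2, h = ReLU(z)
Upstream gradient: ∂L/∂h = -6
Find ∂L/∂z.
∂L/∂z = -6

h = ReLU(2) = 2
Since z > 0: ∂h/∂z = 1
∂L/∂z = ∂L/∂h · ∂h/∂z = -6 × 1 = -6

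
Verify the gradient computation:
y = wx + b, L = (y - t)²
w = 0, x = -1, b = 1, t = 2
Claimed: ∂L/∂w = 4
Incorrect

y = (0)(-1) + 1 = 1
∂L/∂y = 2(y - t) = 2(1 - 2) = -2
∂y/∂w = x = -1
∂L/∂w = -2 × -1 = 2

Claimed value: 4
Incorrect: The correct gradient is 2.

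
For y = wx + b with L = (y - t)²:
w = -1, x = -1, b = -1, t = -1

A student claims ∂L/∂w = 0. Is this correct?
Incorrect

y = (-1)(-1) + -1 = 0
∂L/∂y = 2(y - t) = 2(0 - -1) = 2
∂y/∂w = x = -1
∂L/∂w = 2 × -1 = -2

Claimed value: 0
Incorrect: The correct gradient is -2.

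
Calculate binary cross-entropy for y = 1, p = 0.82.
L = 0.1985

L = -1·log(0.82) - 0·log(0.18) = -log(0.82) = 0.1985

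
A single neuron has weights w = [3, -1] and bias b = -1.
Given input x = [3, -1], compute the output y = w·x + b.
y = 9

y = (3)(3) + (-1)(-1) + -1 = 9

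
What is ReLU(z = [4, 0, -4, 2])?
h = [4, 0, 0, 2]

ReLU applied element-wise: max(0,4)=4, max(0,0)=0, max(0,-4)=0, max(0,2)=2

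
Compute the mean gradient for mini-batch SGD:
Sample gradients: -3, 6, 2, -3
Average gradient = 0.5

Average = (1/4)(-3 + 6 + 2 + -3) = 2/4 = 0.5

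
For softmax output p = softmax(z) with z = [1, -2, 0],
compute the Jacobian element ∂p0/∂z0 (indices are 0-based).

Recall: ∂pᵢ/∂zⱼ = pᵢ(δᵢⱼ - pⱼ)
∂p0/∂z0 = 0.2078

p = softmax(z) = [0.7054, 0.03512, 0.2595]
p0 = 0.7054

∂p0/∂z0 = p0(1 - p0) = 0.7054 × (1 - 0.7054) = 0.2078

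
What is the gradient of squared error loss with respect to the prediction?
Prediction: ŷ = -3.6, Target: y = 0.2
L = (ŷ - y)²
∂L/∂ŷ = -7.6

∂L/∂ŷ = 2(ŷ - y) = 2(-3.6 - 0.2) = 2(-3.8) = -7.6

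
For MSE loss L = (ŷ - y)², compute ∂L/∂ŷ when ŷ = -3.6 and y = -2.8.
∂L/∂ŷ = -1.6

∂L/∂ŷ = 2(ŷ - y) = 2(-3.6 - -2.8) = 2(-0.8) = -1.6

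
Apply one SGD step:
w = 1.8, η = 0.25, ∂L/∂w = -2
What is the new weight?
w_new = 2.3

w_new = w - η·∂L/∂w = 1.8 - 0.25×(-2) = 1.8 - (-0.5) = 2.3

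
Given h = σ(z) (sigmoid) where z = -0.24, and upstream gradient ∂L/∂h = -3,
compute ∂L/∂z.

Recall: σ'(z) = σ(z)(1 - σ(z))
∂L/∂z = -0.7393

σ(-0.24) = 0.4403
σ'(-0.24) = σ(-0.24)(1 - σ(-0.24)) = 0.4403 × 0.5597 = 0.2464
∂L/∂z = ∂L/∂h · σ'(z) = -3 × 0.2464 = -0.7393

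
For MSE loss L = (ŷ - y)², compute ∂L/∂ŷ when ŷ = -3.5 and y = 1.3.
∂L/∂ŷ = -9.6

∂L/∂ŷ = 2(ŷ - y) = 2(-3.5 - 1.3) = 2(-4.8) = -9.6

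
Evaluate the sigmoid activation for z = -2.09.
0.1101

sigmoid(-2.09) = 1/(1 + e^(2.09)) = 1/(1 + 8.085) = 0.1101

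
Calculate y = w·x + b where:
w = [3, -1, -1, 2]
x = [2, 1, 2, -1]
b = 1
y = 2

y = (3)(2) + (-1)(1) + (-1)(2) + (2)(-1) + 1 = 2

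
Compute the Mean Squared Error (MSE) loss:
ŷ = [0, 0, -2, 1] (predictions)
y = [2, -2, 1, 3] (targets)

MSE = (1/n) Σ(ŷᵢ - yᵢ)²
MSE = 5.25

MSE = (1/4)((0-2)² + (0--2)² + (-2-1)² + (1-3)²) = (1/4)(4 + 4 + 9 + 4) = 5.25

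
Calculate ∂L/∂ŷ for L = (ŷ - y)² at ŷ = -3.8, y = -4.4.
∂L/∂ŷ = 1.2

∂L/∂ŷ = 2(ŷ - y) = 2(-3.8 - -4.4) = 2(0.6) = 1.2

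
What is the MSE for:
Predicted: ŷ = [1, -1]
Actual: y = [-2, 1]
MSE = 6.5

MSE = (1/2)((1--2)² + (-1-1)²) = (1/2)(9 + 4) = 6.5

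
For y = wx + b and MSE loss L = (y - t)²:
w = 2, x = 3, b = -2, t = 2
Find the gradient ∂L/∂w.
∂L/∂w = 12

y = wx + b = (2)(3) + -2 = 4
∂L/∂y = 2(y - t) = 2(4 - 2) = 4
∂y/∂w = x = 3
∂L/∂w = ∂L/∂y · ∂y/∂w = 4 × 3 = 12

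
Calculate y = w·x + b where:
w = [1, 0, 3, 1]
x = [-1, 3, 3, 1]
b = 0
y = 9

y = (1)(-1) + (0)(3) + (3)(3) + (1)(1) + 0 = 9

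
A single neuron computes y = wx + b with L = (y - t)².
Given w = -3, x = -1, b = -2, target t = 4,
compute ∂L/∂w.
∂L/∂w = 6

y = wx + b = (-3)(-1) + -2 = 1
∂L/∂y = 2(y - t) = 2(1 - 4) = -6
∂y/∂w = x = -1
∂L/∂w = ∂L/∂y · ∂y/∂w = -6 × -1 = 6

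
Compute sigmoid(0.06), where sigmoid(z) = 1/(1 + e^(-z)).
0.515

sigmoid(0.06) = 1/(1 + e^(-0.06)) = 1/(1 + 0.9418) = 0.515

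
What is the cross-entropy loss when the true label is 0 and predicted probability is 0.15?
L = 0.1625

L = -0·log(0.15) - 1·log(0.85) = -log(0.85) = 0.1625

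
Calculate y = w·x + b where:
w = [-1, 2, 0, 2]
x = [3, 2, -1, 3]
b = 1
y = 8

y = (-1)(3) + (2)(2) + (0)(-1) + (2)(3) + 1 = 8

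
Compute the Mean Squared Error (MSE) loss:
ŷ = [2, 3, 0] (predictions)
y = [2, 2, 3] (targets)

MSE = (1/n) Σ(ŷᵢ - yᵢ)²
MSE = 3.333

MSE = (1/3)((2-2)² + (3-2)² + (0-3)²) = (1/3)(0 + 1 + 9) = 3.333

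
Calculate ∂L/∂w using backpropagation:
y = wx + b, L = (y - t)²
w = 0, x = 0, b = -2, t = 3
∂L/∂w = 0

y = wx + b = (0)(0) + -2 = -2
∂L/∂y = 2(y - t) = 2(-2 - 3) = -10
∂y/∂w = x = 0
∂L/∂w = ∂L/∂y · ∂y/∂w = -10 × 0 = 0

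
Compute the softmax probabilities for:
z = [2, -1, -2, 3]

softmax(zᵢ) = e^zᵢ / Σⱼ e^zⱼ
p = [0.2641, 0.0131, 0.0048, 0.7179]

exp(z) = [7.389, 0.3679, 0.1353, 20.09]
Sum = 27.98
p = [0.2641, 0.0131, 0.0048, 0.7179]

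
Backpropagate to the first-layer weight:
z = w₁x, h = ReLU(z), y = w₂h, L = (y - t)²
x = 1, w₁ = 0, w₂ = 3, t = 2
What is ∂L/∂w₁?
∂L/∂w₁ = 0

Forward pass:
z = w₁x = 0×1 = 0
h = ReLU(0) = 0
y = w₂h = 3×0 = 0

Backward pass:
∂L/∂y = 2(y - t) = 2(0 - 2) = -4
∂y/∂h = w₂ = 3
∂h/∂z = 0 (ReLU derivative)
∂z/∂w₁ = x = 1

∂L/∂w₁ = -4 × 3 × 0 × 1 = 0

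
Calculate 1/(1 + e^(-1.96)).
0.8765

sigmoid(1.96) = 1/(1 + e^(-1.96)) = 1/(1 + 0.1409) = 0.8765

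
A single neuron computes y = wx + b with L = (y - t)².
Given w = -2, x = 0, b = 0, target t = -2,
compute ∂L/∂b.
∂L/∂b = 4

y = wx + b = (-2)(0) + 0 = 0
∂L/∂y = 2(y - t) = 2(0 - -2) = 4
∂y/∂b = 1
∂L/∂b = ∂L/∂y · ∂y/∂b = 4 × 1 = 4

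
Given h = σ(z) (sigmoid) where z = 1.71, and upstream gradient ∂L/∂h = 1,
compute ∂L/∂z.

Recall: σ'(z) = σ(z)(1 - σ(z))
∂L/∂z = 0.1297

σ(1.71) = 0.8468
σ'(1.71) = σ(1.71)(1 - σ(1.71)) = 0.8468 × 0.1532 = 0.1297
∂L/∂z = ∂L/∂h · σ'(z) = 1 × 0.1297 = 0.1297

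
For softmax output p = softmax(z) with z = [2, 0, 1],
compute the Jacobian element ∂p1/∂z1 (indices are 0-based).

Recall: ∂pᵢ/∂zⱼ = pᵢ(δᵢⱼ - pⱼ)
∂p1/∂z1 = 0.08193

p = softmax(z) = [0.6652, 0.09003, 0.2447]
p1 = 0.09003

∂p1/∂z1 = p1(1 - p1) = 0.09003 × (1 - 0.09003) = 0.08193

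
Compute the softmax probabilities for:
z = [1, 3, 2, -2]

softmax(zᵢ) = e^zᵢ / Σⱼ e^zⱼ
p = [0.0896, 0.6623, 0.2436, 0.0045]

exp(z) = [2.718, 20.09, 7.389, 0.1353]
Sum = 30.33
p = [0.0896, 0.6623, 0.2436, 0.0045]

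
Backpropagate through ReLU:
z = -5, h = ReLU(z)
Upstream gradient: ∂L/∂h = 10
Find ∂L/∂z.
∂L/∂z = 0

h = ReLU(-5) = 0
Since z < 0: ∂h/∂z = 0
∂L/∂z = ∂L/∂h · ∂h/∂z = 10 × 0 = 0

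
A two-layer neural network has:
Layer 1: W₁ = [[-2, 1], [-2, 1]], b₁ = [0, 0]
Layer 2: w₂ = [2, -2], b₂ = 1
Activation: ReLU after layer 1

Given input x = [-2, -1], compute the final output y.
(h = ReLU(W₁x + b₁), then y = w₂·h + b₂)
y = 1

Layer 1 pre-activation: z₁ = [3, 3]
After ReLU: h = [3, 3]
Layer 2 output: y = 2×3 + -2×3 + 1 = 1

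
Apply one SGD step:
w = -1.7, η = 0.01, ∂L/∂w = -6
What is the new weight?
w_new = -1.64

w_new = w - η·∂L/∂w = -1.7 - 0.01×(-6) = -1.7 - (-0.06) = -1.64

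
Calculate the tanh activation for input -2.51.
-0.9869

tanh(-2.51) = (e^(-2.51) - e^(2.51))/(e^(-2.51) + e^(2.51)) = -0.9869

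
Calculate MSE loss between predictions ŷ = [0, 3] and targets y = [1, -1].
MSE = 8.5

MSE = (1/2)((0-1)² + (3--1)²) = (1/2)(1 + 16) = 8.5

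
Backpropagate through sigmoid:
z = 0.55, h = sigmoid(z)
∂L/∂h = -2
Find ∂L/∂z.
∂L/∂z = -0.464

σ(0.55) = 0.6341
σ'(0.55) = σ(0.55)(1 - σ(0.55)) = 0.6341 × 0.3659 = 0.232
∂L/∂z = ∂L/∂h · σ'(z) = -2 × 0.232 = -0.464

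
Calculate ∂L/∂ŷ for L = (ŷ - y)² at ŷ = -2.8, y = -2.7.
∂L/∂ŷ = -0.2

∂L/∂ŷ = 2(ŷ - y) = 2(-2.8 - -2.7) = 2(-0.1) = -0.2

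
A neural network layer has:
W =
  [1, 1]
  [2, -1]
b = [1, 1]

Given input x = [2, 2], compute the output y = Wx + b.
y = [5, 3]

Wx = [1×2 + 1×2, 2×2 + -1×2]
   = [4, 2]
y = Wx + b = [4 + 1, 2 + 1] = [5, 3]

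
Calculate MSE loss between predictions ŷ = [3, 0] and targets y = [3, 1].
MSE = 0.5

MSE = (1/2)((3-3)² + (0-1)²) = (1/2)(0 + 1) = 0.5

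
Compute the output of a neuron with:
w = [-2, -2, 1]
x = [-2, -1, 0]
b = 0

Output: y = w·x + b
y = 6

y = (-2)(-2) + (-2)(-1) + (1)(0) + 0 = 6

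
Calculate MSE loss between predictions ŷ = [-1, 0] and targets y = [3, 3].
MSE = 12.5

MSE = (1/2)((-1-3)² + (0-3)²) = (1/2)(16 + 9) = 12.5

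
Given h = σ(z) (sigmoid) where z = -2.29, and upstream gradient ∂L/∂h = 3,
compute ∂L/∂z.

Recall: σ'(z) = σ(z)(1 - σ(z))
∂L/∂z = 0.2505

σ(-2.29) = 0.09195
σ'(-2.29) = σ(-2.29)(1 - σ(-2.29)) = 0.09195 × 0.908 = 0.0835
∂L/∂z = ∂L/∂h · σ'(z) = 3 × 0.0835 = 0.2505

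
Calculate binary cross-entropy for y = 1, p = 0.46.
L = 0.7765

L = -1·log(0.46) - 0·log(0.54) = -log(0.46) = 0.7765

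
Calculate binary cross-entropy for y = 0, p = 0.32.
L = 0.3857

L = -0·log(0.32) - 1·log(0.68) = -log(0.68) = 0.3857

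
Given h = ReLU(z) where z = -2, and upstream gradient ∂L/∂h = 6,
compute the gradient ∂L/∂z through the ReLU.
∂L/∂z = 0

h = ReLU(-2) = 0
Since z < 0: ∂h/∂z = 0
∂L/∂z = ∂L/∂h · ∂h/∂z = 6 × 0 = 0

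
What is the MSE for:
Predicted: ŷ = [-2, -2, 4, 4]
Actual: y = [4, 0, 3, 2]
MSE = 11.25

MSE = (1/4)((-2-4)² + (-2-0)² + (4-3)² + (4-2)²) = (1/4)(36 + 4 + 1 + 4) = 11.25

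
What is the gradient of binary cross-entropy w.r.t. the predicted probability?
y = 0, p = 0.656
∂L/∂p = 2.907

∂L/∂p = -y/p + (1-y)/(1-p) = 0 + 1/0.344 = 2.907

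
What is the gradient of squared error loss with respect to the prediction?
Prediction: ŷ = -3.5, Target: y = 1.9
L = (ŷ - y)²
∂L/∂ŷ = -10.8

∂L/∂ŷ = 2(ŷ - y) = 2(-3.5 - 1.9) = 2(-5.4) = -10.8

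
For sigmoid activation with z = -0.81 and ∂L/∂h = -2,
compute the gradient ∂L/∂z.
∂L/∂z = -0.4262

σ(-0.81) = 0.3079
σ'(-0.81) = σ(-0.81)(1 - σ(-0.81)) = 0.3079 × 0.6921 = 0.2131
∂L/∂z = ∂L/∂h · σ'(z) = -2 × 0.2131 = -0.4262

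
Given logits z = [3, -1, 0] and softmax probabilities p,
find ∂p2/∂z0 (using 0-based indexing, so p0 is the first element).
∂p2/∂z0 = -0.04364

p = softmax(z) = [0.9362, 0.01715, 0.04661]
p2 = 0.04661, p0 = 0.9362

∂p2/∂z0 = -p2 × p0 = -0.04661 × 0.9362 = -0.04364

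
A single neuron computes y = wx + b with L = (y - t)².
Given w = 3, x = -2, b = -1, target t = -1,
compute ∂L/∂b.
∂L/∂b = -12

y = wx + b = (3)(-2) + -1 = -7
∂L/∂y = 2(y - t) = 2(-7 - -1) = -12
∂y/∂b = 1
∂L/∂b = ∂L/∂y · ∂y/∂b = -12 × 1 = -12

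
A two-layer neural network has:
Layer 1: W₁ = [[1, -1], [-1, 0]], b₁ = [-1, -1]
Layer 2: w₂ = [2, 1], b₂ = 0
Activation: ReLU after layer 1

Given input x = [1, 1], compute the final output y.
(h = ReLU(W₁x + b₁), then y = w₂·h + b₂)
y = 0

Layer 1 pre-activation: z₁ = [-1, -2]
After ReLU: h = [0, 0]
Layer 2 output: y = 2×0 + 1×0 + 0 = 0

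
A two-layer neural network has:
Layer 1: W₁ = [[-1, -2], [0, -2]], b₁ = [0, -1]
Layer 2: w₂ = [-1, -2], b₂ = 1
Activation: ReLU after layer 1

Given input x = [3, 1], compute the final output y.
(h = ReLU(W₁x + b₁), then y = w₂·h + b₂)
y = 1

Layer 1 pre-activation: z₁ = [-5, -3]
After ReLU: h = [0, 0]
Layer 2 output: y = -1×0 + -2×0 + 1 = 1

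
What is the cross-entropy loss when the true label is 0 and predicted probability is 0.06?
L = 0.06188

L = -0·log(0.06) - 1·log(0.94) = -log(0.94) = 0.06188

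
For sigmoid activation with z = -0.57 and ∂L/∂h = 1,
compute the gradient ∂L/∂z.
∂L/∂z = 0.2307

σ(-0.57) = 0.3612
σ'(-0.57) = σ(-0.57)(1 - σ(-0.57)) = 0.3612 × 0.6388 = 0.2307
∂L/∂z = ∂L/∂h · σ'(z) = 1 × 0.2307 = 0.2307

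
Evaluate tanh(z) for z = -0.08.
-0.07983

tanh(-0.08) = (e^(-0.08) - e^(0.08))/(e^(-0.08) + e^(0.08)) = -0.07983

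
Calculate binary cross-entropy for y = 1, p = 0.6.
L = 0.5108

L = -1·log(0.6) - 0·log(0.4) = -log(0.6) = 0.5108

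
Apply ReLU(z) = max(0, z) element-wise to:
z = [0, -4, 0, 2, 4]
h = [0, 0, 0, 2, 4]

ReLU applied element-wise: max(0,0)=0, max(0,-4)=0, max(0,0)=0, max(0,2)=2, max(0,4)=4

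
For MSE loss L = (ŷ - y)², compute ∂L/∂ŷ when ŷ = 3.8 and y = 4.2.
∂L/∂ŷ = -0.8

∂L/∂ŷ = 2(ŷ - y) = 2(3.8 - 4.2) = 2(-0.4) = -0.8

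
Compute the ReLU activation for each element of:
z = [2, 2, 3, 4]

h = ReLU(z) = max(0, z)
h = [2, 2, 3, 4]

ReLU applied element-wise: max(0,2)=2, max(0,2)=2, max(0,3)=3, max(0,4)=4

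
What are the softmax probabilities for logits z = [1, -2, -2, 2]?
p = [0.2619, 0.013, 0.013, 0.712]

exp(z) = [2.718, 0.1353, 0.1353, 7.389]
Sum = 10.38
p = [0.2619, 0.013, 0.013, 0.712]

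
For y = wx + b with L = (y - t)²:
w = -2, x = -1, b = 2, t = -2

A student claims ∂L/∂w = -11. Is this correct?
Incorrect

y = (-2)(-1) + 2 = 4
∂L/∂y = 2(y - t) = 2(4 - -2) = 12
∂y/∂w = x = -1
∂L/∂w = 12 × -1 = -12

Claimed value: -11
Incorrect: The correct gradient is -12.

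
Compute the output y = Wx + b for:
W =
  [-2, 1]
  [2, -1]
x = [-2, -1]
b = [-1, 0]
y = [2, -3]

Wx = [-2×-2 + 1×-1, 2×-2 + -1×-1]
   = [3, -3]
y = Wx + b = [3 + -1, -3 + 0] = [2, -3]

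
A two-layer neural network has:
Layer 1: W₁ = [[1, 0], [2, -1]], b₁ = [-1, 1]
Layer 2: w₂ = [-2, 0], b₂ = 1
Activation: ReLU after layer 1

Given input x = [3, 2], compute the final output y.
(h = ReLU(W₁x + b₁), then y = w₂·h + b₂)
y = -3

Layer 1 pre-activation: z₁ = [2, 5]
After ReLU: h = [2, 5]
Layer 2 output: y = -2×2 + 0×5 + 1 = -3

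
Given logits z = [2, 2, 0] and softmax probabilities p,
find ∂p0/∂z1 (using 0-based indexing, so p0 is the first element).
∂p0/∂z1 = -0.2193

p = softmax(z) = [0.4683, 0.4683, 0.06338]
p0 = 0.4683, p1 = 0.4683

∂p0/∂z1 = -p0 × p1 = -0.4683 × 0.4683 = -0.2193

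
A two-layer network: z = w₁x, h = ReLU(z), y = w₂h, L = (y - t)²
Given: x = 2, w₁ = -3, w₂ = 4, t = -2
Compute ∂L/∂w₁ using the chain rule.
∂L/∂w₁ = 0

Forward pass:
z = w₁x = -3×2 = -6
h = ReLU(-6) = 0
y = w₂h = 4×0 = 0

Backward pass:
∂L/∂y = 2(y - t) = 2(0 - -2) = 4
∂y/∂h = w₂ = 4
∂h/∂z = 0 (ReLU derivative)
∂z/∂w₁ = x = 2

∂L/∂w₁ = 4 × 4 × 0 × 2 = 0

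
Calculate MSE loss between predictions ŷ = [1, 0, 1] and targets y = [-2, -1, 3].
MSE = 4.667

MSE = (1/3)((1--2)² + (0--1)² + (1-3)²) = (1/3)(9 + 1 + 4) = 4.667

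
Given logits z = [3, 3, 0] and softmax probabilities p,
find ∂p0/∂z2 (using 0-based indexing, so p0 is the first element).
∂p0/∂z2 = -0.01185

p = softmax(z) = [0.4879, 0.4879, 0.02429]
p0 = 0.4879, p2 = 0.02429

∂p0/∂z2 = -p0 × p2 = -0.4879 × 0.02429 = -0.01185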